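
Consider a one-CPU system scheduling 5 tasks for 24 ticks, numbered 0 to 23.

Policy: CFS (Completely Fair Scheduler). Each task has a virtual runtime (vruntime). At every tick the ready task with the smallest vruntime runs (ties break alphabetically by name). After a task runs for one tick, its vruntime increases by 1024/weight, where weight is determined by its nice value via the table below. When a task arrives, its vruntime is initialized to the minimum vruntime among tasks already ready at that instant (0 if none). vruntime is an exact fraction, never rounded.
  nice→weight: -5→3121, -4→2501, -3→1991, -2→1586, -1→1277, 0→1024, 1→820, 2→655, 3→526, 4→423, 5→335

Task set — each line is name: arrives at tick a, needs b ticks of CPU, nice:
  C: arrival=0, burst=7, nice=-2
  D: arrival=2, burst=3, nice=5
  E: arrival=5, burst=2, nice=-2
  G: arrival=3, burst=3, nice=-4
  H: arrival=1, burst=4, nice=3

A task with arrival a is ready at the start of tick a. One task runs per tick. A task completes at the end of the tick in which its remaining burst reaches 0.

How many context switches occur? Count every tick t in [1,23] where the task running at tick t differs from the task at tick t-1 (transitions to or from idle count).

context switches = 16

t=0: vr[C=0] → run C
t=1: vr[C=512/793 H=512/793] → run C
t=2: vr[C=1024/793 D=512/793 H=512/793] → run D
t=3: vr[C=1024/793 D=983552/265655 G=512/793 H=512/793] → run G
t=4: vr[C=1024/793 D=983552/265655 G=34304/32513 H=512/793] → run H
t=5: vr[C=1024/793 D=983552/265655 E=34304/32513 G=34304/32513 H=540672/208559] → run E
t=6: vr[C=1024/793 D=983552/265655 E=55296/32513 G=34304/32513 H=540672/208559] → run G
t=7: vr[C=1024/793 D=983552/265655 E=55296/32513 G=47616/32513 H=540672/208559] → run C
t=8: vr[C=1536/793 D=983552/265655 E=55296/32513 G=47616/32513 H=540672/208559] → run G
t=9: vr[C=1536/793 D=983552/265655 E=55296/32513 H=540672/208559] → run E
t=10: vr[C=1536/793 D=983552/265655 H=540672/208559] → run C
t=11: vr[C=2048/793 D=983552/265655 H=540672/208559] → run C
t=12: vr[C=2560/793 D=983552/265655 H=540672/208559] → run H
t=13: vr[C=2560/793 D=983552/265655 H=946688/208559] → run C
t=14: vr[C=3072/793 D=983552/265655 H=946688/208559] → run D
t=15: vr[C=3072/793 D=1795584/265655 H=946688/208559] → run C
t=16: vr[D=1795584/265655 H=946688/208559] → run H
t=17: vr[D=1795584/265655 H=1352704/208559] → run H
t=18: vr[D=1795584/265655] → run D
t=19: (idle)
t=20: (idle)
t=21: (idle)
t=22: (idle)
t=23: (idle)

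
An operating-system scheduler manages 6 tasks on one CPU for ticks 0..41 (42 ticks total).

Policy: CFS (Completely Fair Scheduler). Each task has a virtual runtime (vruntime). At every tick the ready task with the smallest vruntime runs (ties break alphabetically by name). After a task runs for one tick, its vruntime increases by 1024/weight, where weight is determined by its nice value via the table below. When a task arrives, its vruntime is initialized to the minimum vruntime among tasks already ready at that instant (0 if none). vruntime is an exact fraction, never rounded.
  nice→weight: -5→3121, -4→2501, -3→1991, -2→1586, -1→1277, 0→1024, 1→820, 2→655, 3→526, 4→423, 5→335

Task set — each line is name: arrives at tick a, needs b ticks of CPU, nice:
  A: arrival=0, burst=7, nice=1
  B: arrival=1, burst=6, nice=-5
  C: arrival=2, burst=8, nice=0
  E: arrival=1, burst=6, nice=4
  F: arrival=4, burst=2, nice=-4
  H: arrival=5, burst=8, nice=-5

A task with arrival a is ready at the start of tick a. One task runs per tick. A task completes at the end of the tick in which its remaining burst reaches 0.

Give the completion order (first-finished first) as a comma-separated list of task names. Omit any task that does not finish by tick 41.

completion order = F, B, H, A, C, E

t=0: vr[A=0] → run A
t=1: vr[A=256/205 B=256/205 E=256/205] → run A
t=2: vr[A=512/205 B=256/205 C=256/205 E=256/205] → run B
t=3: vr[A=512/205 B=1008896/639805 C=256/205 E=256/205] → run C
t=4: vr[A=512/205 B=1008896/639805 C=461/205 E=256/205 F=256/205] → run E
t=5: vr[A=512/205 B=1008896/639805 C=461/205 E=318208/86715 F=256/205 H=256/205] → run F
t=6: vr[A=512/205 B=1008896/639805 C=461/205 E=318208/86715 F=20736/12505 H=256/205] → run H
t=7: vr[A=512/205 B=1008896/639805 C=461/205 E=318208/86715 F=20736/12505 H=1008896/639805] → run B
t=8: vr[A=512/205 B=1218816/639805 C=461/205 E=318208/86715 F=20736/12505 H=1008896/639805] → run H
t=9: vr[A=512/205 B=1218816/639805 C=461/205 E=318208/86715 F=20736/12505 H=1218816/639805] → run F
t=10: vr[A=512/205 B=1218816/639805 C=461/205 E=318208/86715 H=1218816/639805] → run B
t=11: vr[A=512/205 B=1428736/639805 C=461/205 E=318208/86715 H=1218816/639805] → run H
t=12: vr[A=512/205 B=1428736/639805 C=461/205 E=318208/86715 H=1428736/639805] → run B
t=13: vr[A=512/205 B=1638656/639805 C=461/205 E=318208/86715 H=1428736/639805] → run H
t=14: vr[A=512/205 B=1638656/639805 C=461/205 E=318208/86715 H=1638656/639805] → run C
t=15: vr[A=512/205 B=1638656/639805 C=666/205 E=318208/86715 H=1638656/639805] → run A
t=16: vr[A=768/205 B=1638656/639805 C=666/205 E=318208/86715 H=1638656/639805] → run B
t=17: vr[A=768/205 B=1848576/639805 C=666/205 E=318208/86715 H=1638656/639805] → run H
t=18: vr[A=768/205 B=1848576/639805 C=666/205 E=318208/86715 H=1848576/639805] → run B
t=19: vr[A=768/205 C=666/205 E=318208/86715 H=1848576/639805] → run H
t=20: vr[A=768/205 C=666/205 E=318208/86715 H=2058496/639805] → run H
t=21: vr[A=768/205 C=666/205 E=318208/86715 H=2268416/639805] → run C
t=22: vr[A=768/205 C=871/205 E=318208/86715 H=2268416/639805] → run H
t=23: vr[A=768/205 C=871/205 E=318208/86715] → run E
t=24: vr[A=768/205 C=871/205 E=528128/86715] → run A
t=25: vr[A=1024/205 C=871/205 E=528128/86715] → run C
t=26: vr[A=1024/205 C=1076/205 E=528128/86715] → run A
t=27: vr[A=256/41 C=1076/205 E=528128/86715] → run C
t=28: vr[A=256/41 C=1281/205 E=528128/86715] → run E
t=29: vr[A=256/41 C=1281/205 E=246016/28905] → run A
t=30: vr[A=1536/205 C=1281/205 E=246016/28905] → run C
t=31: vr[A=1536/205 C=1486/205 E=246016/28905] → run C
t=32: vr[A=1536/205 C=1691/205 E=246016/28905] → run A
t=33: vr[C=1691/205 E=246016/28905] → run C
t=34: vr[E=246016/28905] → run E
t=35: vr[E=947968/86715] → run E
t=36: vr[E=1157888/86715] → run E
t=37: (idle)
t=38: (idle)
t=39: (idle)
t=40: (idle)
t=41: (idle)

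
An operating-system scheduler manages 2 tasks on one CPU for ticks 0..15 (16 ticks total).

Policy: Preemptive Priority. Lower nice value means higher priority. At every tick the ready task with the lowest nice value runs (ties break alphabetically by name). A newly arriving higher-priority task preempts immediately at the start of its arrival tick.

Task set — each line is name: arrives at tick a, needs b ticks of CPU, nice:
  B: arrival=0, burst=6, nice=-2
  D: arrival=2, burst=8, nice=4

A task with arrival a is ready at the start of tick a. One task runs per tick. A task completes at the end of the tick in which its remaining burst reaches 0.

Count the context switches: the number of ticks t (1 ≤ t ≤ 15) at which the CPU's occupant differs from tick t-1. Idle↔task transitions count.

t=0: ready={B} → run B
t=1: ready={B} → run B
t=2: ready={B,D} → run B
t=3: ready={B,D} → run B
t=4: ready={B,D} → run B
t=5: ready={B,D} → run B
t=6: ready={D} → run D
t=7: ready={D} → run D
t=8: ready={D} → run D
t=9: ready={D} → run D
t=10: ready={D} → run D
t=11: ready={D} → run D
t=12: ready={D} → run D
t=13: ready={D} → run D
t=14: (idle)
t=15: (idle)

context switches = 2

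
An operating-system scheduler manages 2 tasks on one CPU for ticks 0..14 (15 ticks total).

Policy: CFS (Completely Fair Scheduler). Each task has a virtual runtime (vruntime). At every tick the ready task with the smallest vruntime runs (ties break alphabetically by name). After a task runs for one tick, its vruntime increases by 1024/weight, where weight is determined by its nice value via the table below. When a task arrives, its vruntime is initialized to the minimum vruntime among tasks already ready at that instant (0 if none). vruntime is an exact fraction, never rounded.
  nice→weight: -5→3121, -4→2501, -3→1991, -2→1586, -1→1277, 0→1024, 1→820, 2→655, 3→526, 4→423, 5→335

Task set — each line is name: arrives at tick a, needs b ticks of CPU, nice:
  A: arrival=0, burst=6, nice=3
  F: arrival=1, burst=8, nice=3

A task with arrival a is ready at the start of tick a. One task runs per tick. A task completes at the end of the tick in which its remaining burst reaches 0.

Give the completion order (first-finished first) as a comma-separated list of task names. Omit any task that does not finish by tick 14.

t=0: vr[A=0] → run A
t=1: vr[A=512/263 F=512/263] → run A
t=2: vr[A=1024/263 F=512/263] → run F
t=3: vr[A=1024/263 F=1024/263] → run A
t=4: vr[A=1536/263 F=1024/263] → run F
t=5: vr[A=1536/263 F=1536/263] → run A
t=6: vr[A=2048/263 F=1536/263] → run F
t=7: vr[A=2048/263 F=2048/263] → run A
t=8: vr[A=2560/263 F=2048/263] → run F
t=9: vr[A=2560/263 F=2560/263] → run A
t=10: vr[F=2560/263] → run F
t=11: vr[F=3072/263] → run F
t=12: vr[F=3584/263] → run F
t=13: vr[F=4096/263] → run F
t=14: (idle)

completion order = A, F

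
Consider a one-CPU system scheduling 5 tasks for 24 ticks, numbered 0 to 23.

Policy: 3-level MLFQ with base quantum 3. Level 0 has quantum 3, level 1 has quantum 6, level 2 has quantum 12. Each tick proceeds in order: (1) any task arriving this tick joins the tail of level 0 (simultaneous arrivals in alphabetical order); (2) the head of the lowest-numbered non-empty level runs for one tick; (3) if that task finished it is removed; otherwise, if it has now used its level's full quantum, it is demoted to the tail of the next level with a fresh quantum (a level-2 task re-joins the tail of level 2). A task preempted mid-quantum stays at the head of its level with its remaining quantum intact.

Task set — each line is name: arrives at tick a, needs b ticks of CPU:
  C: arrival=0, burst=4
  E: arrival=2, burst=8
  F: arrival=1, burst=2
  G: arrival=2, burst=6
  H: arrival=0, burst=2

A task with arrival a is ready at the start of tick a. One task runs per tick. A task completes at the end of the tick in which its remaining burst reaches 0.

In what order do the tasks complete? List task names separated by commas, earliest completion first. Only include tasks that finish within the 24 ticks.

t=0: L0/L1/L2 = CH/-/- → run C
t=1: L0/L1/L2 = CHF/-/- → run C
t=2: L0/L1/L2 = CHFEG/-/- → run C
t=3: L0/L1/L2 = HFEG/C/- → run H
t=4: L0/L1/L2 = HFEG/C/- → run H
t=5: L0/L1/L2 = FEG/C/- → run F
t=6: L0/L1/L2 = FEG/C/- → run F
t=7: L0/L1/L2 = EG/C/- → run E
t=8: L0/L1/L2 = EG/C/- → run E
t=9: L0/L1/L2 = EG/C/- → run E
t=10: L0/L1/L2 = G/CE/- → run G
t=11: L0/L1/L2 = G/CE/- → run G
t=12: L0/L1/L2 = G/CE/- → run G
t=13: L0/L1/L2 = -/CEG/- → run C
t=14: L0/L1/L2 = -/EG/- → run E
t=15: L0/L1/L2 = -/EG/- → run E
t=16: L0/L1/L2 = -/EG/- → run E
t=17: L0/L1/L2 = -/EG/- → run E
t=18: L0/L1/L2 = -/EG/- → run E
t=19: L0/L1/L2 = -/G/- → run G
t=20: L0/L1/L2 = -/G/- → run G
t=21: L0/L1/L2 = -/G/- → run G
t=22: (idle)
t=23: (idle)

completion order = H, F, C, E, G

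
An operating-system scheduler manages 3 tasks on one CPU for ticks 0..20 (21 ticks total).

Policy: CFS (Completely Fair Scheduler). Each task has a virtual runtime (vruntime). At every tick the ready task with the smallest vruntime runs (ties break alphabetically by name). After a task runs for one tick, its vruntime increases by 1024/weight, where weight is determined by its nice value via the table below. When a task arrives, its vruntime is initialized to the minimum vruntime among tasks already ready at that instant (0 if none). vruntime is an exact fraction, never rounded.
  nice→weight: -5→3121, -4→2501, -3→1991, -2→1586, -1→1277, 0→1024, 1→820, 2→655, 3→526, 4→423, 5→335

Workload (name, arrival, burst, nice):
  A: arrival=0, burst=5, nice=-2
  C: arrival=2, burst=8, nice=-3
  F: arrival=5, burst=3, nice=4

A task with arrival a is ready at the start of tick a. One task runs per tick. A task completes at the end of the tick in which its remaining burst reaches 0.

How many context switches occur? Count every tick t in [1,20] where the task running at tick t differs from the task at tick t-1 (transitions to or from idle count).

t=0: vr[A=0] → run A
t=1: vr[A=512/793] → run A
t=2: vr[A=1024/793 C=1024/793] → run A
t=3: vr[A=1536/793 C=1024/793] → run C
t=4: vr[A=1536/793 C=2850816/1578863] → run C
t=5: vr[A=1536/793 C=3662848/1578863 F=1536/793] → run A
t=6: vr[A=2048/793 C=3662848/1578863 F=1536/793] → run F
t=7: vr[A=2048/793 C=3662848/1578863 F=1461760/335439] → run C
t=8: vr[A=2048/793 C=4474880/1578863 F=1461760/335439] → run A
t=9: vr[C=4474880/1578863 F=1461760/335439] → run C
t=10: vr[C=5286912/1578863 F=1461760/335439] → run C
t=11: vr[C=6098944/1578863 F=1461760/335439] → run C
t=12: vr[C=6910976/1578863 F=1461760/335439] → run F
t=13: vr[C=6910976/1578863 F=2273792/335439] → run C
t=14: vr[C=7723008/1578863 F=2273792/335439] → run C
t=15: vr[F=2273792/335439] → run F
t=16: (idle)
t=17: (idle)
t=18: (idle)
t=19: (idle)
t=20: (idle)

context switches = 10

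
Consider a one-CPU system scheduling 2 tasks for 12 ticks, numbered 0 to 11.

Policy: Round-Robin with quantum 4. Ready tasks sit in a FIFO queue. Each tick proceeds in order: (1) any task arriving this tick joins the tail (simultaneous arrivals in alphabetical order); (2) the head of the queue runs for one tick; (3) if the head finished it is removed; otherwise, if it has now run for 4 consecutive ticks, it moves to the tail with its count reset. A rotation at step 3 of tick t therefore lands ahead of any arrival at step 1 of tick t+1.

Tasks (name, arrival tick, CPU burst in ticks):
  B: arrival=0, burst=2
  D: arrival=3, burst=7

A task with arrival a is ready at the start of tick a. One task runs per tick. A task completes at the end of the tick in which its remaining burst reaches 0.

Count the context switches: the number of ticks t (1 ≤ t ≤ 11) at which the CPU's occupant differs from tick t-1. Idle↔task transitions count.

t=0: queue=[B] q_used=0 → run B
t=1: queue=[B] q_used=1 → run B
t=2: (idle)
t=3: queue=[D] q_used=0 → run D
t=4: queue=[D] q_used=1 → run D
t=5: queue=[D] q_used=2 → run D
t=6: queue=[D] q_used=3 → run D
t=7: queue=[D] q_used=0 → run D
t=8: queue=[D] q_used=1 → run D
t=9: queue=[D] q_used=2 → run D
t=10: (idle)
t=11: (idle)

context switches = 3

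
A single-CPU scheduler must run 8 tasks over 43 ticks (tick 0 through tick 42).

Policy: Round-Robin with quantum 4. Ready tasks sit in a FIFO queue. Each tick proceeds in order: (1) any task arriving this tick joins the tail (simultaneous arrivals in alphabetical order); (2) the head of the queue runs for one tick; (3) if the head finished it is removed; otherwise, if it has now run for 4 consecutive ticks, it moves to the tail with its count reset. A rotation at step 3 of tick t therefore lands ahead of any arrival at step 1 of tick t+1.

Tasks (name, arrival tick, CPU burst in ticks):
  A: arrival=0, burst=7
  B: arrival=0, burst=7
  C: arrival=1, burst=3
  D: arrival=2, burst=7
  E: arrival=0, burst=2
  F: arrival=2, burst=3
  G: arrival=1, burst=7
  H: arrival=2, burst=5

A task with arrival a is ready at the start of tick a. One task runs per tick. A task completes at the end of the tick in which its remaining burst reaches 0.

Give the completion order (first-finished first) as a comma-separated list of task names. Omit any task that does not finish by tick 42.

t=0: queue=[A,B,E] q_used=0 → run A
t=1: queue=[A,B,E,C,G] q_used=1 → run A
t=2: queue=[A,B,E,C,G,D,F,H] q_used=2 → run A
t=3: queue=[A,B,E,C,G,D,F,H] q_used=3 → run A
t=4: queue=[B,E,C,G,D,F,H,A] q_used=0 → run B
t=5: queue=[B,E,C,G,D,F,H,A] q_used=1 → run B
t=6: queue=[B,E,C,G,D,F,H,A] q_used=2 → run B
t=7: queue=[B,E,C,G,D,F,H,A] q_used=3 → run B
t=8: queue=[E,C,G,D,F,H,A,B] q_used=0 → run E
t=9: queue=[E,C,G,D,F,H,A,B] q_used=1 → run E
t=10: queue=[C,G,D,F,H,A,B] q_used=0 → run C
t=11: queue=[C,G,D,F,H,A,B] q_used=1 → run C
t=12: queue=[C,G,D,F,H,A,B] q_used=2 → run C
t=13: queue=[G,D,F,H,A,B] q_used=0 → run G
t=14: queue=[G,D,F,H,A,B] q_used=1 → run G
t=15: queue=[G,D,F,H,A,B] q_used=2 → run G
t=16: queue=[G,D,F,H,A,B] q_used=3 → run G
t=17: queue=[D,F,H,A,B,G] q_used=0 → run D
t=18: queue=[D,F,H,A,B,G] q_used=1 → run D
t=19: queue=[D,F,H,A,B,G] q_used=2 → run D
t=20: queue=[D,F,H,A,B,G] q_used=3 → run D
t=21: queue=[F,H,A,B,G,D] q_used=0 → run F
t=22: queue=[F,H,A,B,G,D] q_used=1 → run F
t=23: queue=[F,H,A,B,G,D] q_used=2 → run F
t=24: queue=[H,A,B,G,D] q_used=0 → run H
t=25: queue=[H,A,B,G,D] q_used=1 → run H
t=26: queue=[H,A,B,G,D] q_used=2 → run H
t=27: queue=[H,A,B,G,D] q_used=3 → run H
t=28: queue=[A,B,G,D,H] q_used=0 → run A
t=29: queue=[A,B,G,D,H] q_used=1 → run A
t=30: queue=[A,B,G,D,H] q_used=2 → run A
t=31: queue=[B,G,D,H] q_used=0 → run B
t=32: queue=[B,G,D,H] q_used=1 → run B
t=33: queue=[B,G,D,H] q_used=2 → run B
t=34: queue=[G,D,H] q_used=0 → run G
t=35: queue=[G,D,H] q_used=1 → run G
t=36: queue=[G,D,H] q_used=2 → run G
t=37: queue=[D,H] q_used=0 → run D
t=38: queue=[D,H] q_used=1 → run D
t=39: queue=[D,H] q_used=2 → run D
t=40: queue=[H] q_used=0 → run H
t=41: (idle)
t=42: (idle)

completion order = E, C, F, A, B, G, D, H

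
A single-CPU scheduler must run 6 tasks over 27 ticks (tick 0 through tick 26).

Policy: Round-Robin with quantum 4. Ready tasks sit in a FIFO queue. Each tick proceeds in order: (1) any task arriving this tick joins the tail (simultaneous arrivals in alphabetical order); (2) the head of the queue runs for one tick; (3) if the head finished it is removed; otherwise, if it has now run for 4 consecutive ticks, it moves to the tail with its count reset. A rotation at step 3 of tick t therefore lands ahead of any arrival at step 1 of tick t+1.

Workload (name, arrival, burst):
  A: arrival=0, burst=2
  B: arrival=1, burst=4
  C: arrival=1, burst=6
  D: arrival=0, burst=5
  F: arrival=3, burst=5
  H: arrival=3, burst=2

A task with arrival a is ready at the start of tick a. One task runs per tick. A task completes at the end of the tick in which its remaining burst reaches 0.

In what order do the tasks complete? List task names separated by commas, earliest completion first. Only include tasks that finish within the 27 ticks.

completion order = A, B, H, D, C, F

t=0: queue=[A,D] q_used=0 → run A
t=1: queue=[A,D,B,C] q_used=1 → run A
t=2: queue=[D,B,C] q_used=0 → run D
t=3: queue=[D,B,C,F,H] q_used=1 → run D
t=4: queue=[D,B,C,F,H] q_used=2 → run D
t=5: queue=[D,B,C,F,H] q_used=3 → run D
t=6: queue=[B,C,F,H,D] q_used=0 → run B
t=7: queue=[B,C,F,H,D] q_used=1 → run B
t=8: queue=[B,C,F,H,D] q_used=2 → run B
t=9: queue=[B,C,F,H,D] q_used=3 → run B
t=10: queue=[C,F,H,D] q_used=0 → run C
t=11: queue=[C,F,H,D] q_used=1 → run C
t=12: queue=[C,F,H,D] q_used=2 → run C
t=13: queue=[C,F,H,D] q_used=3 → run C
t=14: queue=[F,H,D,C] q_used=0 → run F
t=15: queue=[F,H,D,C] q_used=1 → run F
t=16: queue=[F,H,D,C] q_used=2 → run F
t=17: queue=[F,H,D,C] q_used=3 → run F
t=18: queue=[H,D,C,F] q_used=0 → run H
t=19: queue=[H,D,C,F] q_used=1 → run H
t=20: queue=[D,C,F] q_used=0 → run D
t=21: queue=[C,F] q_used=0 → run C
t=22: queue=[C,F] q_used=1 → run C
t=23: queue=[F] q_used=0 → run F
t=24: (idle)
t=25: (idle)
t=26: (idle)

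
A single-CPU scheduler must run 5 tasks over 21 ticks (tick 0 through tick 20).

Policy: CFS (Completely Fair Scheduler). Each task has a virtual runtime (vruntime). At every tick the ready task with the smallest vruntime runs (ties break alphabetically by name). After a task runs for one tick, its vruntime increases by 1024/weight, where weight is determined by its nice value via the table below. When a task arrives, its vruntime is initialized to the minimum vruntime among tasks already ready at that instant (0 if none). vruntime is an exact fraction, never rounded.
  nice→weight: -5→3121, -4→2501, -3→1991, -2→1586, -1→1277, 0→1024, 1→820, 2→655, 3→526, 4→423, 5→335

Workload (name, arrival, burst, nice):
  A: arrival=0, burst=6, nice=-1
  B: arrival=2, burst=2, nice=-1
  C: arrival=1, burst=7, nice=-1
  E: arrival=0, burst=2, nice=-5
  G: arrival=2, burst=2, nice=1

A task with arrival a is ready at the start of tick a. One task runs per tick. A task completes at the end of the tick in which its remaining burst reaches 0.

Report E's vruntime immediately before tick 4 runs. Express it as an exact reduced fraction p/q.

vruntime(E, start of tick 4) = 1024/3121

t=0: vr[A=0 E=0] → run A
t=1: vr[A=1024/1277 C=0 E=0] → run C
t=2: vr[A=1024/1277 B=0 C=1024/1277 E=0 G=0] → run B
t=3: vr[A=1024/1277 B=1024/1277 C=1024/1277 E=0 G=0] → run E
t=4: vr[A=1024/1277 B=1024/1277 C=1024/1277 E=1024/3121 G=0] → run G
t=5: vr[A=1024/1277 B=1024/1277 C=1024/1277 E=1024/3121 G=256/205] → run E
t=6: vr[A=1024/1277 B=1024/1277 C=1024/1277 G=256/205] → run A
t=7: vr[A=2048/1277 B=1024/1277 C=1024/1277 G=256/205] → run B
t=8: vr[A=2048/1277 C=1024/1277 G=256/205] → run C
t=9: vr[A=2048/1277 C=2048/1277 G=256/205] → run G
t=10: vr[A=2048/1277 C=2048/1277] → run A
t=11: vr[A=3072/1277 C=2048/1277] → run C
t=12: vr[A=3072/1277 C=3072/1277] → run A
t=13: vr[A=4096/1277 C=3072/1277] → run C
t=14: vr[A=4096/1277 C=4096/1277] → run A
t=15: vr[A=5120/1277 C=4096/1277] → run C
t=16: vr[A=5120/1277 C=5120/1277] → run A
t=17: vr[C=5120/1277] → run C
t=18: vr[C=6144/1277] → run C
t=19: (idle)
t=20: (idle)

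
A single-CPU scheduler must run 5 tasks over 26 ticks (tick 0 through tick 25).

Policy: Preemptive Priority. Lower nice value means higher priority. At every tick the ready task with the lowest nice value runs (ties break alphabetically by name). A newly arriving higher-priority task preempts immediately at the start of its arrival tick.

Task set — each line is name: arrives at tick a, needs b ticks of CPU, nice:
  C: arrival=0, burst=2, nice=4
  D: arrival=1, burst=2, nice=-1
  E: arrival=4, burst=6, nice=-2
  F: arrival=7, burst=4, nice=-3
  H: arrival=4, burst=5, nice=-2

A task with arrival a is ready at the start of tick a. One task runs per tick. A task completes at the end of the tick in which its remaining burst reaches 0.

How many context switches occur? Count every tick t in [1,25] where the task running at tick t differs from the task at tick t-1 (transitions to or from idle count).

t=0: ready={C} → run C
t=1: ready={C,D} → run D
t=2: ready={C,D} → run D
t=3: ready={C} → run C
t=4: ready={E,H} → run E
t=5: ready={E,H} → run E
t=6: ready={E,H} → run E
t=7: ready={E,F,H} → run F
t=8: ready={E,F,H} → run F
t=9: ready={E,F,H} → run F
t=10: ready={E,F,H} → run F
t=11: ready={E,H} → run E
t=12: ready={E,H} → run E
t=13: ready={E,H} → run E
t=14: ready={H} → run H
t=15: ready={H} → run H
t=16: ready={H} → run H
t=17: ready={H} → run H
t=18: ready={H} → run H
t=19: (idle)
t=20: (idle)
t=21: (idle)
t=22: (idle)
t=23: (idle)
t=24: (idle)
t=25: (idle)

context switches = 7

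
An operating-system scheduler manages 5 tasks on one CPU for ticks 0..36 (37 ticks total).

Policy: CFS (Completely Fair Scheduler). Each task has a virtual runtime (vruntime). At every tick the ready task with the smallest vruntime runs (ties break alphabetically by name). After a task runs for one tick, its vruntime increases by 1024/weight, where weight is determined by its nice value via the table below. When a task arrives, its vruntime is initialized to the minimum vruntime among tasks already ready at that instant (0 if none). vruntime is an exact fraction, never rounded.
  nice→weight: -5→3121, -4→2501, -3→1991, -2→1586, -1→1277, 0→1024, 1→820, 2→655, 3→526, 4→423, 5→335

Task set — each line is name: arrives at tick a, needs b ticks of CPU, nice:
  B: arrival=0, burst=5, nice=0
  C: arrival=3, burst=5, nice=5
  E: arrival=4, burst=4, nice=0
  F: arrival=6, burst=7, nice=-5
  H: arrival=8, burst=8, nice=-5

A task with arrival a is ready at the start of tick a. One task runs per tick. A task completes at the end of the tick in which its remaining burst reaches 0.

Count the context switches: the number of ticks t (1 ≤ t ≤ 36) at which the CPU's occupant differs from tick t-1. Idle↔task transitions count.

context switches = 24

t=0: vr[B=0] → run B
t=1: vr[B=1] → run B
t=2: vr[B=2] → run B
t=3: vr[B=3 C=3] → run B
t=4: vr[B=4 C=3 E=3] → run C
t=5: vr[B=4 C=2029/335 E=3] → run E
t=6: vr[B=4 C=2029/335 E=4 F=4] → run B
t=7: vr[C=2029/335 E=4 F=4] → run E
t=8: vr[C=2029/335 E=5 F=4 H=4] → run F
t=9: vr[C=2029/335 E=5 F=13508/3121 H=4] → run H
t=10: vr[C=2029/335 E=5 F=13508/3121 H=13508/3121] → run F
t=11: vr[C=2029/335 E=5 F=14532/3121 H=13508/3121] → run H
t=12: vr[C=2029/335 E=5 F=14532/3121 H=14532/3121] → run F
t=13: vr[C=2029/335 E=5 F=15556/3121 H=14532/3121] → run H
t=14: vr[C=2029/335 E=5 F=15556/3121 H=15556/3121] → run F
t=15: vr[C=2029/335 E=5 F=16580/3121 H=15556/3121] → run H
t=16: vr[C=2029/335 E=5 F=16580/3121 H=16580/3121] → run E
t=17: vr[C=2029/335 E=6 F=16580/3121 H=16580/3121] → run F
t=18: vr[C=2029/335 E=6 F=17604/3121 H=16580/3121] → run H
t=19: vr[C=2029/335 E=6 F=17604/3121 H=17604/3121] → run F
t=20: vr[C=2029/335 E=6 F=18628/3121 H=17604/3121] → run H
t=21: vr[C=2029/335 E=6 F=18628/3121 H=18628/3121] → run F
t=22: vr[C=2029/335 E=6 H=18628/3121] → run H
t=23: vr[C=2029/335 E=6 H=19652/3121] → run E
t=24: vr[C=2029/335 H=19652/3121] → run C
t=25: vr[C=3053/335 H=19652/3121] → run H
t=26: vr[C=3053/335] → run C
t=27: vr[C=4077/335] → run C
t=28: vr[C=5101/335] → run C
t=29: (idle)
t=30: (idle)
t=31: (idle)
t=32: (idle)
t=33: (idle)
t=34: (idle)
t=35: (idle)
t=36: (idle)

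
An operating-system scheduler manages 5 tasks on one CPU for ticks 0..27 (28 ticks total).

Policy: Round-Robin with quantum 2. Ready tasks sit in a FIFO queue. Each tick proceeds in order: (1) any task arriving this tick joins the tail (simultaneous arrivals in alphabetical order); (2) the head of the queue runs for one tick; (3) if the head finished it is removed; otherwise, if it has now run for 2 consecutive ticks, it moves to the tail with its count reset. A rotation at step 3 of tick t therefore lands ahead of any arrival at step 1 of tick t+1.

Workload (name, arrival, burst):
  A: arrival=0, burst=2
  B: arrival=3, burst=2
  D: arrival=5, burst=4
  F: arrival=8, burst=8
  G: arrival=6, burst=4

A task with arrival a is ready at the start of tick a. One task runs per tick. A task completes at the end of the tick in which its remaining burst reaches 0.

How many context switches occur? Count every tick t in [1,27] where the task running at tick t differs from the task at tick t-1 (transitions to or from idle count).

t=0: queue=[A] q_used=0 → run A
t=1: queue=[A] q_used=1 → run A
t=2: (idle)
t=3: queue=[B] q_used=0 → run B
t=4: queue=[B] q_used=1 → run B
t=5: queue=[D] q_used=0 → run D
t=6: queue=[D,G] q_used=1 → run D
t=7: queue=[G,D] q_used=0 → run G
t=8: queue=[G,D,F] q_used=1 → run G
t=9: queue=[D,F,G] q_used=0 → run D
t=10: queue=[D,F,G] q_used=1 → run D
t=11: queue=[F,G] q_used=0 → run F
t=12: queue=[F,G] q_used=1 → run F
t=13: queue=[G,F] q_used=0 → run G
t=14: queue=[G,F] q_used=1 → run G
t=15: queue=[F] q_used=0 → run F
t=16: queue=[F] q_used=1 → run F
t=17: queue=[F] q_used=0 → run F
t=18: queue=[F] q_used=1 → run F
t=19: queue=[F] q_used=0 → run F
t=20: queue=[F] q_used=1 → run F
t=21: (idle)
t=22: (idle)
t=23: (idle)
t=24: (idle)
t=25: (idle)
t=26: (idle)
t=27: (idle)

context switches = 9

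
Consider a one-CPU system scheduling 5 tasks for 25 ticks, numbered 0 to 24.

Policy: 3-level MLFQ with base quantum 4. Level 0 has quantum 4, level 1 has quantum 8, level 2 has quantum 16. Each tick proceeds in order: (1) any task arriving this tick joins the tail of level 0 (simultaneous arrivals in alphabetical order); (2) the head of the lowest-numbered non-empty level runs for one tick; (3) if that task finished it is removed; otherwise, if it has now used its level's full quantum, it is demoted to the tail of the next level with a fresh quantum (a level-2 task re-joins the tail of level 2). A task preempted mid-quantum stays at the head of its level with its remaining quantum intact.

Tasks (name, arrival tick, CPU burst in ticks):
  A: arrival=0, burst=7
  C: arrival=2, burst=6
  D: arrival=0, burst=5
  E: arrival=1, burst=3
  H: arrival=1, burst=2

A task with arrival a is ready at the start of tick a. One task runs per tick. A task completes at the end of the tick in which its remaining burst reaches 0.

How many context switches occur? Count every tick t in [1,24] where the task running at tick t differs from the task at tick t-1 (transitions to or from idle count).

t=0: L0/L1/L2 = AD/-/- → run A
t=1: L0/L1/L2 = ADEH/-/- → run A
t=2: L0/L1/L2 = ADEHC/-/- → run A
t=3: L0/L1/L2 = ADEHC/-/- → run A
t=4: L0/L1/L2 = DEHC/A/- → run D
t=5: L0/L1/L2 = DEHC/A/- → run D
t=6: L0/L1/L2 = DEHC/A/- → run D
t=7: L0/L1/L2 = DEHC/A/- → run D
t=8: L0/L1/L2 = EHC/AD/- → run E
t=9: L0/L1/L2 = EHC/AD/- → run E
t=10: L0/L1/L2 = EHC/AD/- → run E
t=11: L0/L1/L2 = HC/AD/- → run H
t=12: L0/L1/L2 = HC/AD/- → run H
t=13: L0/L1/L2 = C/AD/- → run C
t=14: L0/L1/L2 = C/AD/- → run C
t=15: L0/L1/L2 = C/AD/- → run C
t=16: L0/L1/L2 = C/AD/- → run C
t=17: L0/L1/L2 = -/ADC/- → run A
t=18: L0/L1/L2 = -/ADC/- → run A
t=19: L0/L1/L2 = -/ADC/- → run A
t=20: L0/L1/L2 = -/DC/- → run D
t=21: L0/L1/L2 = -/C/- → run C
t=22: L0/L1/L2 = -/C/- → run C
t=23: (idle)
t=24: (idle)

context switches = 8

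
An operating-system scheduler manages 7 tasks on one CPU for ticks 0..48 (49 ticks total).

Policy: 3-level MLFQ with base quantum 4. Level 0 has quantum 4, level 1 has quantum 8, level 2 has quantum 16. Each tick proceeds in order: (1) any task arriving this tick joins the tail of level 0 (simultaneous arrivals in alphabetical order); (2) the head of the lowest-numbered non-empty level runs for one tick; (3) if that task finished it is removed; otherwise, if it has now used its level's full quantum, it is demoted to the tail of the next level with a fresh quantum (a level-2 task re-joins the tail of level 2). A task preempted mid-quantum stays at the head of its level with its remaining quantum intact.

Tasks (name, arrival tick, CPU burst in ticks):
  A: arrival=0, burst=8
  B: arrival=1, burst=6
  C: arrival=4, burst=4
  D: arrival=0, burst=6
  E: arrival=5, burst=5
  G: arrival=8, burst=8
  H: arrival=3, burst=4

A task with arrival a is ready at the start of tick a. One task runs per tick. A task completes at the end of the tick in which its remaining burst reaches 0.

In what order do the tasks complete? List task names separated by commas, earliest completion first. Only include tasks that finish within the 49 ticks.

t=0: L0/L1/L2 = AD/-/- → run A
t=1: L0/L1/L2 = ADB/-/- → run A
t=2: L0/L1/L2 = ADB/-/- → run A
t=3: L0/L1/L2 = ADBH/-/- → run A
t=4: L0/L1/L2 = DBHC/A/- → run D
t=5: L0/L1/L2 = DBHCE/A/- → run D
t=6: L0/L1/L2 = DBHCE/A/- → run D
t=7: L0/L1/L2 = DBHCE/A/- → run D
t=8: L0/L1/L2 = BHCEG/AD/- → run B
t=9: L0/L1/L2 = BHCEG/AD/- → run B
t=10: L0/L1/L2 = BHCEG/AD/- → run B
t=11: L0/L1/L2 = BHCEG/AD/- → run B
t=12: L0/L1/L2 = HCEG/ADB/- → run H
t=13: L0/L1/L2 = HCEG/ADB/- → run H
t=14: L0/L1/L2 = HCEG/ADB/- → run H
t=15: L0/L1/L2 = HCEG/ADB/- → run H
t=16: L0/L1/L2 = CEG/ADB/- → run C
t=17: L0/L1/L2 = CEG/ADB/- → run C
t=18: L0/L1/L2 = CEG/ADB/- → run C
t=19: L0/L1/L2 = CEG/ADB/- → run C
t=20: L0/L1/L2 = EG/ADB/- → run E
t=21: L0/L1/L2 = EG/ADB/- → run E
t=22: L0/L1/L2 = EG/ADB/- → run E
t=23: L0/L1/L2 = EG/ADB/- → run E
t=24: L0/L1/L2 = G/ADBE/- → run G
t=25: L0/L1/L2 = G/ADBE/- → run G
t=26: L0/L1/L2 = G/ADBE/- → run G
t=27: L0/L1/L2 = G/ADBE/- → run G
t=28: L0/L1/L2 = -/ADBEG/- → run A
t=29: L0/L1/L2 = -/ADBEG/- → run A
t=30: L0/L1/L2 = -/ADBEG/- → run A
t=31: L0/L1/L2 = -/ADBEG/- → run A
t=32: L0/L1/L2 = -/DBEG/- → run D
t=33: L0/L1/L2 = -/DBEG/- → run D
t=34: L0/L1/L2 = -/BEG/- → run B
t=35: L0/L1/L2 = -/BEG/- → run B
t=36: L0/L1/L2 = -/EG/- → run E
t=37: L0/L1/L2 = -/G/- → run G
t=38: L0/L1/L2 = -/G/- → run G
t=39: L0/L1/L2 = -/G/- → run G
t=40: L0/L1/L2 = -/G/- → run G
t=41: (idle)
t=42: (idle)
t=43: (idle)
t=44: (idle)
t=45: (idle)
t=46: (idle)
t=47: (idle)
t=48: (idle)

completion order = H, C, A, D, B, E, G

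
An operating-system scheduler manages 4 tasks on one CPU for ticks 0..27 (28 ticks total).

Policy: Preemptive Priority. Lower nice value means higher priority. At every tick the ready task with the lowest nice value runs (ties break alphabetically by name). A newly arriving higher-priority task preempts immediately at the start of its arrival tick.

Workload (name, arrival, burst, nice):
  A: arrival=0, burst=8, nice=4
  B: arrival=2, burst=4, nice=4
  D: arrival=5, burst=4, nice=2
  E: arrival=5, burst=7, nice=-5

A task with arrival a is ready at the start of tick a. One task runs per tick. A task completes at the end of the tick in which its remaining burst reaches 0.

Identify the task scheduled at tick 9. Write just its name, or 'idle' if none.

running at tick 9 = E

t=0: ready={A} → run A
t=1: ready={A} → run A
t=2: ready={A,B} → run A
t=3: ready={A,B} → run A
t=4: ready={A,B} → run A
t=5: ready={A,B,D,E} → run E
t=6: ready={A,B,D,E} → run E
t=7: ready={A,B,D,E} → run E
t=8: ready={A,B,D,E} → run E
t=9: ready={A,B,D,E} → run E
t=10: ready={A,B,D,E} → run E
t=11: ready={A,B,D,E} → run E
t=12: ready={A,B,D} → run D
t=13: ready={A,B,D} → run D
t=14: ready={A,B,D} → run D
t=15: ready={A,B,D} → run D
t=16: ready={A,B} → run A
t=17: ready={A,B} → run A
t=18: ready={A,B} → run A
t=19: ready={B} → run B
t=20: ready={B} → run B
t=21: ready={B} → run B
t=22: ready={B} → run B
t=23: (idle)
t=24: (idle)
t=25: (idle)
t=26: (idle)
t=27: (idle)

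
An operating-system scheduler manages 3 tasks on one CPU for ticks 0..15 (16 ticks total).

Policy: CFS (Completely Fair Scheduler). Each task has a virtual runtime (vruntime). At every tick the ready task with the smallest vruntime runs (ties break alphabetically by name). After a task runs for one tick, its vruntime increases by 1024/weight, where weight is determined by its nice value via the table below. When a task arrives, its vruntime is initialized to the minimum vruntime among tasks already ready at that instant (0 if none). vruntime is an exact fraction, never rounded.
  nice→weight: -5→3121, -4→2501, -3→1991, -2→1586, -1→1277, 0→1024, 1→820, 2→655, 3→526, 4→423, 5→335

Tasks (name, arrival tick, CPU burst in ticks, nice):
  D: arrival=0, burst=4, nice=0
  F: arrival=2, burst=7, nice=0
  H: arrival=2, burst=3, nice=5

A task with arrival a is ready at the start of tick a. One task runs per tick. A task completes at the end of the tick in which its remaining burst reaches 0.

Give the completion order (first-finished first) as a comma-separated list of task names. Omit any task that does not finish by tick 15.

t=0: vr[D=0] → run D
t=1: vr[D=1] → run D
t=2: vr[D=2 F=2 H=2] → run D
t=3: vr[D=3 F=2 H=2] → run F
t=4: vr[D=3 F=3 H=2] → run H
t=5: vr[D=3 F=3 H=1694/335] → run D
t=6: vr[F=3 H=1694/335] → run F
t=7: vr[F=4 H=1694/335] → run F
t=8: vr[F=5 H=1694/335] → run F
t=9: vr[F=6 H=1694/335] → run H
t=10: vr[F=6 H=2718/335] → run F
t=11: vr[F=7 H=2718/335] → run F
t=12: vr[F=8 H=2718/335] → run F
t=13: vr[H=2718/335] → run H
t=14: (idle)
t=15: (idle)

completion order = D, F, H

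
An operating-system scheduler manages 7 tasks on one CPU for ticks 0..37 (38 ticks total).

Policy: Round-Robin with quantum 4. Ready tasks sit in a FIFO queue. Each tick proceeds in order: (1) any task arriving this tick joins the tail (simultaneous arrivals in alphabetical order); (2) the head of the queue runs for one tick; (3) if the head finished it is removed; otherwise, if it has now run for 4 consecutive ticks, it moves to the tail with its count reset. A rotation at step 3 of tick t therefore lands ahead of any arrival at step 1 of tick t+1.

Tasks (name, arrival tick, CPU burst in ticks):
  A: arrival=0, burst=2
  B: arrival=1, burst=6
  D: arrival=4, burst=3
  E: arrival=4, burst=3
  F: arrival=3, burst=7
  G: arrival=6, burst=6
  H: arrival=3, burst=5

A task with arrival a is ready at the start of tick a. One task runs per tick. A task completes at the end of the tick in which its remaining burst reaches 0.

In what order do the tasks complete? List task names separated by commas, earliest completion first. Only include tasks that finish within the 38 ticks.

t=0: queue=[A] q_used=0 → run A
t=1: queue=[A,B] q_used=1 → run A
t=2: queue=[B] q_used=0 → run B
t=3: queue=[B,F,H] q_used=1 → run B
t=4: queue=[B,F,H,D,E] q_used=2 → run B
t=5: queue=[B,F,H,D,E] q_used=3 → run B
t=6: queue=[F,H,D,E,B,G] q_used=0 → run F
t=7: queue=[F,H,D,E,B,G] q_used=1 → run F
t=8: queue=[F,H,D,E,B,G] q_used=2 → run F
t=9: queue=[F,H,D,E,B,G] q_used=3 → run F
t=10: queue=[H,D,E,B,G,F] q_used=0 → run H
t=11: queue=[H,D,E,B,G,F] q_used=1 → run H
t=12: queue=[H,D,E,B,G,F] q_used=2 → run H
t=13: queue=[H,D,E,B,G,F] q_used=3 → run H
t=14: queue=[D,E,B,G,F,H] q_used=0 → run D
t=15: queue=[D,E,B,G,F,H] q_used=1 → run D
t=16: queue=[D,E,B,G,F,H] q_used=2 → run D
t=17: queue=[E,B,G,F,H] q_used=0 → run E
t=18: queue=[E,B,G,F,H] q_used=1 → run E
t=19: queue=[E,B,G,F,H] q_used=2 → run E
t=20: queue=[B,G,F,H] q_used=0 → run B
t=21: queue=[B,G,F,H] q_used=1 → run B
t=22: queue=[G,F,H] q_used=0 → run G
t=23: queue=[G,F,H] q_used=1 → run G
t=24: queue=[G,F,H] q_used=2 → run G
t=25: queue=[G,F,H] q_used=3 → run G
t=26: queue=[F,H,G] q_used=0 → run F
t=27: queue=[F,H,G] q_used=1 → run F
t=28: queue=[F,H,G] q_used=2 → run F
t=29: queue=[H,G] q_used=0 → run H
t=30: queue=[G] q_used=0 → run G
t=31: queue=[G] q_used=1 → run G
t=32: (idle)
t=33: (idle)
t=34: (idle)
t=35: (idle)
t=36: (idle)
t=37: (idle)

completion order = A, D, E, B, F, H, G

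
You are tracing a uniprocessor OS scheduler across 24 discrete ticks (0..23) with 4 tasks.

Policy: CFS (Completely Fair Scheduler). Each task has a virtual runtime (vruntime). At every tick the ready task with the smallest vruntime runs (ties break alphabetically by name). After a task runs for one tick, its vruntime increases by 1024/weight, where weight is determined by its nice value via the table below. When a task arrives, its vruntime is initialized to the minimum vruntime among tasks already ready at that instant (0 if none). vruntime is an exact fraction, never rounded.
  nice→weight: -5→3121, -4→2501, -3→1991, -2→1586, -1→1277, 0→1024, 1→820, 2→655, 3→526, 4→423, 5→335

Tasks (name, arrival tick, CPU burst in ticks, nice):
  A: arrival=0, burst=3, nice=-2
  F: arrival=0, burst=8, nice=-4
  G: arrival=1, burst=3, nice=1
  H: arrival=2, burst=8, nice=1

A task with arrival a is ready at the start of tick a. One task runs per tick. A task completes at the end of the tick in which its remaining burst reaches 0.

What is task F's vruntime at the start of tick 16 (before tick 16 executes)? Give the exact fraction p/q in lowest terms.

vruntime(F, start of tick 16) = 7168/2501

t=0: vr[A=0 F=0] → run A
t=1: vr[A=512/793 F=0 G=0] → run F
t=2: vr[A=512/793 F=1024/2501 G=0 H=0] → run G
t=3: vr[A=512/793 F=1024/2501 G=256/205 H=0] → run H
t=4: vr[A=512/793 F=1024/2501 G=256/205 H=256/205] → run F
t=5: vr[A=512/793 F=2048/2501 G=256/205 H=256/205] → run A
t=6: vr[A=1024/793 F=2048/2501 G=256/205 H=256/205] → run F
t=7: vr[A=1024/793 F=3072/2501 G=256/205 H=256/205] → run F
t=8: vr[A=1024/793 F=4096/2501 G=256/205 H=256/205] → run G
t=9: vr[A=1024/793 F=4096/2501 G=512/205 H=256/205] → run H
t=10: vr[A=1024/793 F=4096/2501 G=512/205 H=512/205] → run A
t=11: vr[F=4096/2501 G=512/205 H=512/205] → run F
t=12: vr[F=5120/2501 G=512/205 H=512/205] → run F
t=13: vr[F=6144/2501 G=512/205 H=512/205] → run F
t=14: vr[F=7168/2501 G=512/205 H=512/205] → run G
t=15: vr[F=7168/2501 H=512/205] → run H
t=16: vr[F=7168/2501 H=768/205] → run F
t=17: vr[H=768/205] → run H
t=18: vr[H=1024/205] → run H
t=19: vr[H=256/41] → run H
t=20: vr[H=1536/205] → run H
t=21: vr[H=1792/205] → run H
t=22: (idle)
t=23: (idle)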